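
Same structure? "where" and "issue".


Pattern of "where": [0, 1, 2, 3, 2]
Pattern of "issue": [0, 1, 1, 2, 3]
Patterns do not match
Same pattern = No


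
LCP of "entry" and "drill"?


Word 1: "entry"
Word 2: "drill"
Comparing from start:
  Pos 0: 'e' != 'd' (stop)
LCP = "" (length 0)


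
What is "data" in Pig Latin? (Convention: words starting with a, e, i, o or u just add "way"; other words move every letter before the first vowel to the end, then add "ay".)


Word: "data"
Starts with consonant(s) → move to end, add 'ay'
Consonant cluster: "d"
Pig Latin = "ataday"


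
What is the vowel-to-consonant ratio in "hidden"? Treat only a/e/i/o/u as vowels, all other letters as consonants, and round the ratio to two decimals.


Word: "hidden"
Vowels (a,e,i,o,u): 2
Consonants: 4
Ratio = 2/4
= 0.50


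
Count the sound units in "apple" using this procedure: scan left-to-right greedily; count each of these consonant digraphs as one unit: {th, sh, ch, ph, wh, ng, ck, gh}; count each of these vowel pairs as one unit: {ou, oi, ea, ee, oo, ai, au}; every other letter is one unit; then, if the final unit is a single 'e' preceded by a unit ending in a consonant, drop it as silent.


Word: "apple" (5 letters)
Left-to-right scan:
  1. 'a' (letter)
  2. 'p' (letter)
  3. 'p' (letter)
  4. 'l' (letter)
  5. 'e' (letter)
Units from scan: 5
Final unit is 'e' after a consonant -> drop as silent (-1)
Sound units = 4 units


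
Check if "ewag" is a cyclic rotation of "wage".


Word: "wage", Candidate: "ewag"
Method: check if candidate is substring of word+word
"wagewage" contains "ewag"? Yes
Is rotation = Yes


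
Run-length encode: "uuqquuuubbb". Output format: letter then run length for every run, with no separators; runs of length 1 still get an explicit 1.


String: "uuqquuuubbb"
Scanning for consecutive runs:
  'u' x 2
  'q' x 2
  'u' x 4
  'b' x 3
RLE = "u2q2u4b3"


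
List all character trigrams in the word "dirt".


Word: "dirt" (length 4)
Number of trigrams = 4 - 3 + 1 = 2
  Position 0: "dir"
  Position 1: "irt"
Trigrams = "dir", "irt"


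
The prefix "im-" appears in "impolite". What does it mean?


Prefix: im-
Example: impolite = im- + polite
Meaning = not / into


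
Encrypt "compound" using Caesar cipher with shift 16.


Word: "compound"
Shift: 16
Each letter → (letter + shift) mod 26:
  'c' (2) + 16 = 18 → 's'
  'o' (14) + 16 = 4 → 'e'
  'm' (12) + 16 = 2 → 'c'
  'p' (15) + 16 = 5 → 'f'
  'o' (14) + 16 = 4 → 'e'
  'u' (20) + 16 = 10 → 'k'
  'n' (13) + 16 = 3 → 'd'
  'd' (3) + 16 = 19 → 't'
Result = "secfekdt"


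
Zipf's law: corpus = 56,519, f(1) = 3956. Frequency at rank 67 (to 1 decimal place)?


Zipf's law: f(r) = f(1) / r
f(1) = 3956
f(67) = 3956 / 67
= 59.0 occurrences


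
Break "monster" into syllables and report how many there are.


Word: "monster"
Syllable breakdown: mon · ster
Counting: 2 parts
= 2 syllables


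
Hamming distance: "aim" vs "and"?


Comparing character by character (same length = 3):
  Pos 0: 'a' vs 'a' =
  Pos 1: 'i' vs 'n' !=
  Pos 2: 'm' vs 'd' !=
Hamming distance = 2


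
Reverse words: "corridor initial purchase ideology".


Original: "corridor initial purchase ideology"
Words (1..n): corridor | initial | purchase | ideology
Reversed (n..1): ideology | purchase | initial | corridor
Result = "ideology purchase initial corridor"


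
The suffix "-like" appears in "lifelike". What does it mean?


Suffix: -like
Example: lifelike = life + -like
Meaning = resembling


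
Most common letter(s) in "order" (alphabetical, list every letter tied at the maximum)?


Word: "order"
Letter counts:
  'd': 1
  'e': 1
  'o': 1
  'r': 2
Maximum count = 2
Most frequent = 'r' (2 times each)


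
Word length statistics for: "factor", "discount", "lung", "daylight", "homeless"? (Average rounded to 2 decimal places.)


Lengths: "factor"=6, "discount"=8, "lung"=4, "daylight"=8, "homeless"=8
Sum = 34, Count = 5
Average = 34/5 = 6.80
= avg=6.80, min=4, max=8


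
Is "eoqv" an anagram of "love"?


Word 1: "love" → sorted: elov
Word 2: "eoqv" → sorted: eoqv
Same letters? elov != eoqv
Anagram = No


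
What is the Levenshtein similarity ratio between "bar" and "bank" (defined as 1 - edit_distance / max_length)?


Word 1: "bar" (length 3)
Word 2: "bank" (length 4)
One optimal edit sequence:
  1. keep 'b'
  2. keep 'a'
  3. insert 'n'  (+1)
  4. substitute 'r' -> 'k'  (+1)
Edit distance = 2
Max length = max(3, 4) = 4
Similarity = 1 - 2/4
= 0.5000


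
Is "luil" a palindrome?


Word: "luil"
Reversed: "liul"
Forward == Backward? luil != liul
Palindrome = No


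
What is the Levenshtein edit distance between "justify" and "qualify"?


Word 1: "justify" (length 7)
Word 2: "qualify" (length 7)
One optimal edit sequence (insert/delete/substitute each cost 1):
  1. substitute 'j' -> 'q'  (+1)
  2. keep 'u'
  3. substitute 's' -> 'a'  (+1)
  4. substitute 't' -> 'l'  (+1)
  5. keep 'i'
  6. keep 'f'
  7. keep 'y'
Total edit operations: 3
Edit distance = 3


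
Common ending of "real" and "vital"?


Word 1: "real"
Word 2: "vital"
Comparing from end:
  Pos -1: 'l' == 'l'
  Pos -2: 'a' == 'a'
  Pos -3: 'e' != 't' (stop)
LCS = "al" (length 2)


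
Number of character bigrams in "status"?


Word: "status" (length 6)
Number of 2-grams = length - 2 + 1 = 6 - 2 + 1
= 5


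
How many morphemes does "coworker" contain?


Word: "coworker"
Morphemes: co- / work / -er
Each morpheme carries meaning
= 3 morphemes


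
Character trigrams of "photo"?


Word: "photo" (length 5)
Number of trigrams = 5 - 3 + 1 = 3
  Position 0: "pho"
  Position 1: "hot"
  Position 2: "oto"
Trigrams = "pho", "hot", "oto"


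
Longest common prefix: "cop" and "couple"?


Word 1: "cop"
Word 2: "couple"
Comparing from start:
  Pos 0: 'c' == 'c'
  Pos 1: 'o' == 'o'
  Pos 2: 'p' != 'u' (stop)
LCP = "co" (length 2)


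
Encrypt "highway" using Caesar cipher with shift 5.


Word: "highway"
Shift: 5
Each letter → (letter + shift) mod 26:
  'h' (7) + 5 = 12 → 'm'
  'i' (8) + 5 = 13 → 'n'
  'g' (6) + 5 = 11 → 'l'
  'h' (7) + 5 = 12 → 'm'
  'w' (22) + 5 = 1 → 'b'
  'a' (0) + 5 = 5 → 'f'
  'y' (24) + 5 = 3 → 'd'
Result = "mnlmbfd"


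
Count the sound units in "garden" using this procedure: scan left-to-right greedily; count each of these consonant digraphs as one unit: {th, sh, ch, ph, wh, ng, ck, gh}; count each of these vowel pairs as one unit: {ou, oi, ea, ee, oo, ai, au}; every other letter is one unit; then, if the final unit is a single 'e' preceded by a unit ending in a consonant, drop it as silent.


Word: "garden" (6 letters)
Left-to-right scan:
  [1] 'g' (letter)
  [2] 'a' (letter)
  [3] 'r' (letter)
  [4] 'd' (letter)
  [5] 'e' (letter)
  [6] 'n' (letter)
Units from scan: 6
Sound units = 6 units


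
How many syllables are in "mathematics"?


Word: "mathematics"
Syllable breakdown: math | e | mat | ics
Counting: 4 parts
= 4 syllables


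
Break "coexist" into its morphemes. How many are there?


Word: "coexist"
Morphemes: co- / exist
Each morpheme carries meaning
= 2 morphemes


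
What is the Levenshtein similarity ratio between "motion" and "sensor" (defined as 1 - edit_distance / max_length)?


Word 1: "motion" (length 6)
Word 2: "sensor" (length 6)
One optimal edit sequence:
  1. substitute 'm' -> 's'  (+1)
  2. substitute 'o' -> 'e'  (+1)
  3. substitute 't' -> 'n'  (+1)
  4. substitute 'i' -> 's'  (+1)
  5. keep 'o'
  6. substitute 'n' -> 'r'  (+1)
Edit distance = 5
Max length = max(6, 6) = 6
Similarity = 1 - 5/6
= 0.1667


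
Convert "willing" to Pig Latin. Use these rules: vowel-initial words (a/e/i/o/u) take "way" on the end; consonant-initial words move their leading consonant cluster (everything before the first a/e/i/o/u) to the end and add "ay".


Word: "willing"
Starts with consonant(s) → move to end, add 'ay'
Consonant cluster: "w"
Pig Latin = "illingway"


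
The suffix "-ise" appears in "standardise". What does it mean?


Suffix: -ise
As in: standardise -> standard + -ise
Meaning = to make


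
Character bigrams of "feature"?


Word: "feature" (length 7)
Number of bigrams = 7 - 2 + 1 = 6
  Position 0: "fe"
  Position 1: "ea"
  Position 2: "at"
  Position 3: "tu"
  Position 4: "ur"
  Position 5: "re"
Bigrams = "fe", "ea", "at", "tu", "ur", "re"


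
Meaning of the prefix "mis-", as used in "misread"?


Prefix: mis-
As in: misread -> mis- + read
Meaning = wrongly


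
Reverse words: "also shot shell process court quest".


Original: "also shot shell process court quest"
Words (1..n): also | shot | shell | process | court | quest
Reversed (n..1): quest | court | process | shell | shot | also
Result = "quest court process shell shot also"


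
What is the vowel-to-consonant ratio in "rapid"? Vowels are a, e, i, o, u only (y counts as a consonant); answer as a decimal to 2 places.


Word: "rapid"
Vowels (a,e,i,o,u): 2
Consonants: 3
Ratio = 2/3
= 0.67


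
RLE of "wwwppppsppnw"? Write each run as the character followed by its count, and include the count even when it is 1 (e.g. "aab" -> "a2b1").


String: "wwwppppsppnw"
Scanning for consecutive runs:
  'w' x 3
  'p' x 4
  's' x 1
  'p' x 2
  'n' x 1
  'w' x 1
RLE = "w3p4s1p2n1w1"


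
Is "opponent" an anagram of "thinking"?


Word 1: "thinking" → sorted: ghiiknnt
Word 2: "opponent" → sorted: ennooppt
Same letters? ghiiknnt != ennooppt
Anagram = No


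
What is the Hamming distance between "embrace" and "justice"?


Comparing character by character (same length = 7):
  Pos 0: 'e' vs 'j' !=
  Pos 1: 'm' vs 'u' !=
  Pos 2: 'b' vs 's' !=
  Pos 3: 'r' vs 't' !=
  Pos 4: 'a' vs 'i' !=
  Pos 5: 'c' vs 'c' =
  Pos 6: 'e' vs 'e' =
Hamming distance = 5


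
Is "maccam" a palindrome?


Word: "maccam"
Reversed: "maccam"
Forward == Backward? maccam == maccam
Palindrome = Yes


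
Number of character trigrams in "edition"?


Word: "edition" (length 7)
Number of 3-grams = length - 3 + 1 = 7 - 3 + 1
= 5


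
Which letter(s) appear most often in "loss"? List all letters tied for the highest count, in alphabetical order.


Word: "loss"
Letter counts:
  'l': 1
  'o': 1
  's': 2
Maximum count = 2
Most frequent = 's' (2 times each)


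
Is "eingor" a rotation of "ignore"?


Word: "ignore", Candidate: "eingor"
Method: check if candidate is substring of word+word
"ignoreignore" contains "eingor"? No
Is rotation = No


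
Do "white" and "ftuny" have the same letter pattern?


Pattern of "white": [0, 1, 2, 3, 4]
Pattern of "ftuny": [0, 1, 2, 3, 4]
Patterns match
Same pattern = Yes


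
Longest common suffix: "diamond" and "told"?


Word 1: "diamond"
Word 2: "told"
Comparing from end:
  Pos -1: 'd' == 'd'
  Pos -2: 'n' != 'l' (stop)
LCS = "d" (length 1)


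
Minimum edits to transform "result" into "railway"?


Word 1: "result" (length 6)
Word 2: "railway" (length 7)
One optimal edit sequence (insert/delete/substitute each cost 1):
  1. keep 'r'
  2. insert 'a'  (+1)
  3. substitute 'e' -> 'i'  (+1)
  4. substitute 's' -> 'l'  (+1)
  5. substitute 'u' -> 'w'  (+1)
  6. substitute 'l' -> 'a'  (+1)
  7. substitute 't' -> 'y'  (+1)
Total edit operations: 6
Edit distance = 6


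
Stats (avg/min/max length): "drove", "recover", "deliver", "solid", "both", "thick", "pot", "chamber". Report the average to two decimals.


Lengths: "drove"=5, "recover"=7, "deliver"=7, "solid"=5, "both"=4, "thick"=5, "pot"=3, "chamber"=7
Sum = 43, Count = 8
Average = 43/8 = 5.38
= avg=5.38, min=3, max=7


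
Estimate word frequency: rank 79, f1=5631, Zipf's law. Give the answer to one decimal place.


Zipf's law: f(r) = f(1) / r
f(1) = 5631
f(79) = 5631 / 79
= 71.3 occurrences


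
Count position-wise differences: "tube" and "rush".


Comparing character by character (same length = 4):
  Pos 0: 't' vs 'r' !=
  Pos 1: 'u' vs 'u' =
  Pos 2: 'b' vs 's' !=
  Pos 3: 'e' vs 'h' !=
Hamming distance = 3


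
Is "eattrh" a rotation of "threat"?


Word: "threat", Candidate: "eattrh"
Method: check if candidate is substring of word+word
"threatthreat" contains "eattrh"? No
Is rotation = No


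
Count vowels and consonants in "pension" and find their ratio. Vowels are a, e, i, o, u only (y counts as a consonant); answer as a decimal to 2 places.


Word: "pension"
Vowels (a,e,i,o,u): 3
Consonants: 4
Ratio = 3/4
= 0.75


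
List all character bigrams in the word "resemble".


Word: "resemble" (length 8)
Number of bigrams = 8 - 2 + 1 = 7
  Position 0: "re"
  Position 1: "es"
  Position 2: "se"
  Position 3: "em"
  Position 4: "mb"
  Position 5: "bl"
  Position 6: "le"
Bigrams = "re", "es", "se", "em", "mb", "bl", "le"


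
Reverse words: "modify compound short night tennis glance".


Original: "modify compound short night tennis glance"
Words (1..n): modify | compound | short | night | tennis | glance
Reversed (n..1): glance | tennis | night | short | compound | modify
Result = "glance tennis night short compound modify"


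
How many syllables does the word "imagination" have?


Word: "imagination"
Syllable breakdown: i / mag / i / na / tion
Counting: 5 parts
= 5 syllables


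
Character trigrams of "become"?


Word: "become" (length 6)
Number of trigrams = 6 - 3 + 1 = 4
  Position 0: "bec"
  Position 1: "eco"
  Position 2: "com"
  Position 3: "ome"
Trigrams = "bec", "eco", "com", "ome"


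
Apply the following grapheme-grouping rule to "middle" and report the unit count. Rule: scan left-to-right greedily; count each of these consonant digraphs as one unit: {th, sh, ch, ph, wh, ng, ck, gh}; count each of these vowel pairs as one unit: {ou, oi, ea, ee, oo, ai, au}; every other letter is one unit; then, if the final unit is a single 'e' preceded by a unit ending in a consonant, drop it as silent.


Word: "middle" (6 letters)
Left-to-right scan:
  [1] 'm' (letter)
  [2] 'i' (letter)
  [3] 'd' (letter)
  [4] 'd' (letter)
  [5] 'l' (letter)
  [6] 'e' (letter)
Units from scan: 6
Final unit is 'e' after a consonant -> drop as silent (-1)
Sound units = 5 units


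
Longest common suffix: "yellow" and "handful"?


Word 1: "yellow"
Word 2: "handful"
Comparing from end:
  Pos -1: 'w' != 'l' (stop)
LCS = "" (length 0)


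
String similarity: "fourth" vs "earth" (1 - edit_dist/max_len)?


Word 1: "fourth" (length 6)
Word 2: "earth" (length 5)
One optimal edit sequence:
  1. delete 'f'  (+1)
  2. substitute 'o' -> 'e'  (+1)
  3. substitute 'u' -> 'a'  (+1)
  4. keep 'r'
  5. keep 't'
  6. keep 'h'
Edit distance = 3
Max length = max(6, 5) = 6
Similarity = 1 - 3/6
= 0.5000


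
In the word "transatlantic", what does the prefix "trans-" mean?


Prefix: trans-
Example: transatlantic = trans- + atlantic
Meaning = across


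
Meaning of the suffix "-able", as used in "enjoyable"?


Suffix: -able
As in: enjoyable -> enjoy + -able
Meaning = capable of


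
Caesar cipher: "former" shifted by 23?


Word: "former"
Shift: 23
Each letter → (letter + shift) mod 26:
  'f' (5) + 23 = 2 → 'c'
  'o' (14) + 23 = 11 → 'l'
  'r' (17) + 23 = 14 → 'o'
  'm' (12) + 23 = 9 → 'j'
  'e' (4) + 23 = 1 → 'b'
  'r' (17) + 23 = 14 → 'o'
Result = "clojbo"


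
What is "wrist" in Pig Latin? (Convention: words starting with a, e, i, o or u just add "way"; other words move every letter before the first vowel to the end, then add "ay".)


Word: "wrist"
Starts with consonant(s) → move to end, add 'ay'
Consonant cluster: "wr"
Pig Latin = "istwray"


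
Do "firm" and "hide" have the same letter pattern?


Pattern of "firm": [0, 1, 2, 3]
Pattern of "hide": [0, 1, 2, 3]
Patterns match
Same pattern = Yes


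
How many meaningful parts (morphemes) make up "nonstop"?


Word: "nonstop"
Morphemes: non- / stop
Each morpheme carries meaning
= 2 morphemes


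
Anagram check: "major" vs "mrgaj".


Word 1: "major" → sorted: ajmor
Word 2: "mrgaj" → sorted: agjmr
Same letters? ajmor != agjmr
Anagram = No


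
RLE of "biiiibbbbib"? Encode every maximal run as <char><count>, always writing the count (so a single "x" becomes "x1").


String: "biiiibbbbib"
Scanning for consecutive runs:
  'b' x 1
  'i' x 4
  'b' x 4
  'i' x 1
  'b' x 1
RLE = "b1i4b4i1b1"


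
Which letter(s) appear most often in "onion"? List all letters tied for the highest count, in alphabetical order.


Word: "onion"
Letter counts:
  'i': 1
  'n': 2
  'o': 2
Maximum count = 2
Most frequent = 'n', 'o' (2 times each)


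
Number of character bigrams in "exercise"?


Word: "exercise" (length 8)
Number of 2-grams = length - 2 + 1 = 8 - 2 + 1
= 7


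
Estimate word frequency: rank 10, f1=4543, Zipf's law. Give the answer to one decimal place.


Zipf's law: f(r) = f(1) / r
f(1) = 4543
f(10) = 4543 / 10
= 454.3 occurrences


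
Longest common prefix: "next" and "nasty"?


Word 1: "next"
Word 2: "nasty"
Comparing from start:
  Pos 0: 'n' == 'n'
  Pos 1: 'e' != 'a' (stop)
LCP = "n" (length 1)


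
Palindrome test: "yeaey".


Word: "yeaey"
Reversed: "yeaey"
Forward == Backward? yeaey == yeaey
Palindrome = Yes


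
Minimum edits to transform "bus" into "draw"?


Word 1: "bus" (length 3)
Word 2: "draw" (length 4)
One optimal edit sequence (insert/delete/substitute each cost 1):
  1. insert 'd'  (+1)
  2. substitute 'b' -> 'r'  (+1)
  3. substitute 'u' -> 'a'  (+1)
  4. substitute 's' -> 'w'  (+1)
Total edit operations: 4
Edit distance = 4


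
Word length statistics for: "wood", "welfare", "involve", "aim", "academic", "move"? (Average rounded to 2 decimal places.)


Lengths: "wood"=4, "welfare"=7, "involve"=7, "aim"=3, "academic"=8, "move"=4
Sum = 33, Count = 6
Average = 33/6 = 5.50
= avg=5.50, min=3, max=8


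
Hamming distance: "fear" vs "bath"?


Comparing character by character (same length = 4):
  Pos 0: 'f' vs 'b' !=
  Pos 1: 'e' vs 'a' !=
  Pos 2: 'a' vs 't' !=
  Pos 3: 'r' vs 'h' !=
Hamming distance = 4


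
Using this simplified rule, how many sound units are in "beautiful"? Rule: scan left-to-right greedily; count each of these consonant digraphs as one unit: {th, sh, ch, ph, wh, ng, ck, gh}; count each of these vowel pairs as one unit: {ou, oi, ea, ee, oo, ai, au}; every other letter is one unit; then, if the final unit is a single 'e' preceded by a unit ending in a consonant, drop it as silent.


Word: "beautiful" (9 letters)
Left-to-right scan:
  [1] 'b' (letter)
  [2] 'ea' (vowel-pair)
  [3] 'u' (letter)
  [4] 't' (letter)
  [5] 'i' (letter)
  [6] 'f' (letter)
  [7] 'u' (letter)
  [8] 'l' (letter)
Units from scan: 8
Sound units = 8 units


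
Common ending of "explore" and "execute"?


Word 1: "explore"
Word 2: "execute"
Comparing from end:
  Pos -1: 'e' == 'e'
  Pos -2: 'r' != 't' (stop)
LCS = "e" (length 1)


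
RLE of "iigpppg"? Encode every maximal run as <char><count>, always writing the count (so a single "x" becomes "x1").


String: "iigpppg"
Scanning for consecutive runs:
  'i' x 2
  'g' x 1
  'p' x 3
  'g' x 1
RLE = "i2g1p3g1"


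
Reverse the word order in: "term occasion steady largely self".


Original: "term occasion steady largely self"
Words (1..n): term | occasion | steady | largely | self
Reversed (n..1): self | largely | steady | occasion | term
Result = "self largely steady occasion term"


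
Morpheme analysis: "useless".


Word: "useless"
Morphemes: use + -less
Each morpheme carries meaning
= 2 morphemes


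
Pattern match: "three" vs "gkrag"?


Pattern of "three": [0, 1, 2, 3, 3]
Pattern of "gkrag": [0, 1, 2, 3, 0]
Patterns do not match
Same pattern = No


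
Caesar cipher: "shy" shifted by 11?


Word: "shy"
Shift: 11
Each letter → (letter + shift) mod 26:
  's' (18) + 11 = 3 → 'd'
  'h' (7) + 11 = 18 → 's'
  'y' (24) + 11 = 9 → 'j'
Result = "dsj"


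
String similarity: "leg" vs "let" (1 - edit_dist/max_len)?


Word 1: "leg" (length 3)
Word 2: "let" (length 3)
One optimal edit sequence:
  1. keep 'l'
  2. keep 'e'
  3. substitute 'g' -> 't'  (+1)
Edit distance = 1
Max length = max(3, 3) = 3
Similarity = 1 - 1/3
= 0.6667


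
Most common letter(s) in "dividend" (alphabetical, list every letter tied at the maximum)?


Word: "dividend"
Letter counts:
  'd': 3
  'e': 1
  'i': 2
  'n': 1
  'v': 1
Maximum count = 3
Most frequent = 'd' (3 times each)


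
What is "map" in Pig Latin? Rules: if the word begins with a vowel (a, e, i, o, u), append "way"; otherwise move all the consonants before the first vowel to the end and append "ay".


Word: "map"
Starts with consonant(s) → move to end, add 'ay'
Consonant cluster: "m"
Pig Latin = "apmay"


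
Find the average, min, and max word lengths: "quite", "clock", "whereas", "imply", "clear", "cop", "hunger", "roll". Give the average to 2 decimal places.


Lengths: "quite"=5, "clock"=5, "whereas"=7, "imply"=5, "clear"=5, "cop"=3, "hunger"=6, "roll"=4
Sum = 40, Count = 8
Average = 40/8 = 5.00
= avg=5.00, min=3, max=7


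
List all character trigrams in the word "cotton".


Word: "cotton" (length 6)
Number of trigrams = 6 - 3 + 1 = 4
  Position 0: "cot"
  Position 1: "ott"
  Position 2: "tto"
  Position 3: "ton"
Trigrams = "cot", "ott", "tto", "ton"


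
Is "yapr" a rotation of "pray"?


Word: "pray", Candidate: "yapr"
Method: check if candidate is substring of word+word
"praypray" contains "yapr"? No
Is rotation = No


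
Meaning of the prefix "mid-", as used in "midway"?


Prefix: mid-
Example: midway = mid- + way
Meaning = middle


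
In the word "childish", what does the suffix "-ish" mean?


Suffix: -ish
Example: childish (child + -ish)
Meaning = somewhat / having the qualities of


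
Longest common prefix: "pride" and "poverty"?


Word 1: "pride"
Word 2: "poverty"
Comparing from start:
  Pos 0: 'p' == 'p'
  Pos 1: 'r' != 'o' (stop)
LCP = "p" (length 1)


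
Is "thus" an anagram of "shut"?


Word 1: "shut" → sorted: hstu
Word 2: "thus" → sorted: hstu
Same letters? hstu == hstu
Anagram = Yes


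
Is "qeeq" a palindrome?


Word: "qeeq"
Reversed: "qeeq"
Forward == Backward? qeeq == qeeq
Palindrome = Yes


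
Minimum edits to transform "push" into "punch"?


Word 1: "push" (length 4)
Word 2: "punch" (length 5)
One optimal edit sequence (insert/delete/substitute each cost 1):
  1. keep 'p'
  2. keep 'u'
  3. insert 'n'  (+1)
  4. substitute 's' -> 'c'  (+1)
  5. keep 'h'
Total edit operations: 2
Edit distance = 2


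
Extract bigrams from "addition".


Word: "addition" (length 8)
Number of bigrams = 8 - 2 + 1 = 7
  Position 0: "ad"
  Position 1: "dd"
  Position 2: "di"
  Position 3: "it"
  Position 4: "ti"
  Position 5: "io"
  Position 6: "on"
Bigrams = "ad", "dd", "di", "it", "ti", "io", "on"


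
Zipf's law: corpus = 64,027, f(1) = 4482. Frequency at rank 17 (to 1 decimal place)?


Zipf's law: f(r) = f(1) / r
f(1) = 4482
f(17) = 4482 / 17
= 263.6 occurrences


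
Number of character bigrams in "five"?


Word: "five" (length 4)
Number of 2-grams = length - 2 + 1 = 4 - 2 + 1
= 3


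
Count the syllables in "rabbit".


Word: "rabbit"
Syllable breakdown: rab / bit
Counting: 2 parts
= 2 syllables


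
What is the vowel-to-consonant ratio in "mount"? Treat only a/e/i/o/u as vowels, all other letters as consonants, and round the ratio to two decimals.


Word: "mount"
Vowels (a,e,i,o,u): 2
Consonants: 3
Ratio = 2/3
= 0.67


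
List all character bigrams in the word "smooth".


Word: "smooth" (length 6)
Number of bigrams = 6 - 2 + 1 = 5
  Position 0: "sm"
  Position 1: "mo"
  Position 2: "oo"
  Position 3: "ot"
  Position 4: "th"
Bigrams = "sm", "mo", "oo", "ot", "th"


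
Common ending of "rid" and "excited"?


Word 1: "rid"
Word 2: "excited"
Comparing from end:
  Pos -1: 'd' == 'd'
  Pos -2: 'i' != 'e' (stop)
LCS = "d" (length 1)


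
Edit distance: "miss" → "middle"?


Word 1: "miss" (length 4)
Word 2: "middle" (length 6)
One optimal edit sequence (insert/delete/substitute each cost 1):
  1. keep 'm'
  2. keep 'i'
  3. insert 'd'  (+1)
  4. insert 'd'  (+1)
  5. substitute 's' -> 'l'  (+1)
  6. substitute 's' -> 'e'  (+1)
Total edit operations: 4
Edit distance = 4


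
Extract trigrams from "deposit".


Word: "deposit" (length 7)
Number of trigrams = 7 - 3 + 1 = 5
  Position 0: "dep"
  Position 1: "epo"
  Position 2: "pos"
  Position 3: "osi"
  Position 4: "sit"
Trigrams = "dep", "epo", "pos", "osi", "sit"


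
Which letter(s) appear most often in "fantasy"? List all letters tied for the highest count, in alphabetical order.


Word: "fantasy"
Letter counts:
  'a': 2
  'f': 1
  'n': 1
  's': 1
  't': 1
  'y': 1
Maximum count = 2
Most frequent = 'a' (2 times each)


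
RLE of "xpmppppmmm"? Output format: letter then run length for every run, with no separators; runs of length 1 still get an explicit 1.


String: "xpmppppmmm"
Scanning for consecutive runs:
  'x' x 1
  'p' x 1
  'm' x 1
  'p' x 4
  'm' x 3
RLE = "x1p1m1p4m3"


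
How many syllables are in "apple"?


Word: "apple"
Syllable breakdown: ap · ple
Counting: 2 parts
= 2 syllables


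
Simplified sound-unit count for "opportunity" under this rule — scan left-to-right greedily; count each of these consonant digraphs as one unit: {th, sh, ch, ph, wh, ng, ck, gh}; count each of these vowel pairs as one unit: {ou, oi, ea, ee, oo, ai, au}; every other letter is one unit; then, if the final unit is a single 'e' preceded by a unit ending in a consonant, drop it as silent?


Word: "opportunity" (11 letters)
Left-to-right scan:
  1. 'o' (letter)
  2. 'p' (letter)
  3. 'p' (letter)
  4. 'o' (letter)
  5. 'r' (letter)
  6. 't' (letter)
  7. 'u' (letter)
  8. 'n' (letter)
  9. 'i' (letter)
  10. 't' (letter)
  11. 'y' (letter)
Units from scan: 11
Sound units = 11 units


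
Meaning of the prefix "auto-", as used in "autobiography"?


Prefix: auto-
As in: autobiography -> auto- + biography
Meaning = self


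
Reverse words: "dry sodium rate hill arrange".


Original: "dry sodium rate hill arrange"
Words (1..n): dry | sodium | rate | hill | arrange
Reversed (n..1): arrange | hill | rate | sodium | dry
Result = "arrange hill rate sodium dry"


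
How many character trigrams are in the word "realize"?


Word: "realize" (length 7)
Number of 3-grams = length - 3 + 1 = 7 - 3 + 1
= 5


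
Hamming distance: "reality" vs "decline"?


Comparing character by character (same length = 7):
  Pos 0: 'r' vs 'd' !=
  Pos 1: 'e' vs 'e' =
  Pos 2: 'a' vs 'c' !=
  Pos 3: 'l' vs 'l' =
  Pos 4: 'i' vs 'i' =
  Pos 5: 't' vs 'n' !=
  Pos 6: 'y' vs 'e' !=
Hamming distance = 4


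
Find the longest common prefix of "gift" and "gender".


Word 1: "gift"
Word 2: "gender"
Comparing from start:
  Pos 0: 'g' == 'g'
  Pos 1: 'i' != 'e' (stop)
LCP = "g" (length 1)


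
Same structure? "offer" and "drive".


Pattern of "offer": [0, 1, 1, 2, 3]
Pattern of "drive": [0, 1, 2, 3, 4]
Patterns do not match
Same pattern = No


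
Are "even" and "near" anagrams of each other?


Word 1: "even" → sorted: eenv
Word 2: "near" → sorted: aenr
Same letters? eenv != aenr
Anagram = No


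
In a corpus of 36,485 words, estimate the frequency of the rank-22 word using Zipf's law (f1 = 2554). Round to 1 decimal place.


Zipf's law: f(r) = f(1) / r
f(1) = 2554
f(22) = 2554 / 22
= 116.1 occurrences


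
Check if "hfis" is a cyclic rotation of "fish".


Word: "fish", Candidate: "hfis"
Method: check if candidate is substring of word+word
"fishfish" contains "hfis"? Yes
Is rotation = Yes


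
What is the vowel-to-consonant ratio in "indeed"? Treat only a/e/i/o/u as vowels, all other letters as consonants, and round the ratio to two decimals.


Word: "indeed"
Vowels (a,e,i,o,u): 3
Consonants: 3
Ratio = 3/3
= 1.00


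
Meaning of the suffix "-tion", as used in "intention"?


Suffix: -tion
Example: intention (intend + -tion, with a spelling change)
Meaning = act or process


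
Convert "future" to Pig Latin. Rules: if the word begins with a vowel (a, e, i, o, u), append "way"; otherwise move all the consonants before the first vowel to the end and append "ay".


Word: "future"
Starts with consonant(s) → move to end, add 'ay'
Consonant cluster: "f"
Pig Latin = "uturefay"


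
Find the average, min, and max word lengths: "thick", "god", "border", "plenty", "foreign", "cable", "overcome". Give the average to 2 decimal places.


Lengths: "thick"=5, "god"=3, "border"=6, "plenty"=6, "foreign"=7, "cable"=5, "overcome"=8
Sum = 40, Count = 7
Average = 40/7 = 5.71
= avg=5.71, min=3, max=8


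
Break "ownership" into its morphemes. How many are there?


Word: "ownership"
Morphemes: own | -er | -ship
Each morpheme carries meaning
= 3 morphemes


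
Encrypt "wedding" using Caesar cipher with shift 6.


Word: "wedding"
Shift: 6
Each letter → (letter + shift) mod 26:
  'w' (22) + 6 = 2 → 'c'
  'e' (4) + 6 = 10 → 'k'
  'd' (3) + 6 = 9 → 'j'
  'd' (3) + 6 = 9 → 'j'
  'i' (8) + 6 = 14 → 'o'
  'n' (13) + 6 = 19 → 't'
  'g' (6) + 6 = 12 → 'm'
Result = "ckjjotm"


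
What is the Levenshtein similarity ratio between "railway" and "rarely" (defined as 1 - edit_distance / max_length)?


Word 1: "railway" (length 7)
Word 2: "rarely" (length 6)
One optimal edit sequence:
  1. keep 'r'
  2. keep 'a'
  3. delete 'i'  (+1)
  4. substitute 'l' -> 'r'  (+1)
  5. substitute 'w' -> 'e'  (+1)
  6. substitute 'a' -> 'l'  (+1)
  7. keep 'y'
Edit distance = 4
Max length = max(7, 6) = 7
Similarity = 1 - 4/7
= 0.4286


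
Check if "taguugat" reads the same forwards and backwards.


Word: "taguugat"
Reversed: "taguugat"
Forward == Backward? taguugat == taguugat
Palindrome = Yes


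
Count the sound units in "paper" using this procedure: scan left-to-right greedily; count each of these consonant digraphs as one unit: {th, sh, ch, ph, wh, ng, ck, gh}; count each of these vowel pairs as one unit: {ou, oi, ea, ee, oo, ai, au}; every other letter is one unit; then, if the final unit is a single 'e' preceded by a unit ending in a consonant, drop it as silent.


Word: "paper" (5 letters)
Left-to-right scan:
  1. 'p' (letter)
  2. 'a' (letter)
  3. 'p' (letter)
  4. 'e' (letter)
  5. 'r' (letter)
Units from scan: 5
Sound units = 5 units


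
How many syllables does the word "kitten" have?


Word: "kitten"
Syllable breakdown: kit / ten
Counting: 2 parts
= 2 syllables


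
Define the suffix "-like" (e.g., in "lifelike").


Suffix: -like
As in: lifelike -> life + -like
Meaning = resembling


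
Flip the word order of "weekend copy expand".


Original: "weekend copy expand"
Words (1..n): weekend | copy | expand
Reversed (n..1): expand | copy | weekend
Result = "expand copy weekend"


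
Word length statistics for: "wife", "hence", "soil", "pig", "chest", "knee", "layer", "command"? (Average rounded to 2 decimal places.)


Lengths: "wife"=4, "hence"=5, "soil"=4, "pig"=3, "chest"=5, "knee"=4, "layer"=5, "command"=7
Sum = 37, Count = 8
Average = 37/8 = 4.63
= avg=4.63, min=3, max=7


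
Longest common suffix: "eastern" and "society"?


Word 1: "eastern"
Word 2: "society"
Comparing from end:
  Pos -1: 'n' != 'y' (stop)
LCS = "" (length 0)


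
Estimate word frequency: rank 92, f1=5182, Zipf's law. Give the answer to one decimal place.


Zipf's law: f(r) = f(1) / r
f(1) = 5182
f(92) = 5182 / 92
= 56.3 occurrences


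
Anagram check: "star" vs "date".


Word 1: "star" → sorted: arst
Word 2: "date" → sorted: adet
Same letters? arst != adet
Anagram = No


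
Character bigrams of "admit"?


Word: "admit" (length 5)
Number of bigrams = 5 - 2 + 1 = 4
  Position 0: "ad"
  Position 1: "dm"
  Position 2: "mi"
  Position 3: "it"
Bigrams = "ad", "dm", "mi", "it"


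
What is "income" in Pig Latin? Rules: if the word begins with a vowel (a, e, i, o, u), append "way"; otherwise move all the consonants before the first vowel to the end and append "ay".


Word: "income"
Starts with vowel → add 'way'
Pig Latin = "incomeway"


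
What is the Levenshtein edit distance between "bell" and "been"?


Word 1: "bell" (length 4)
Word 2: "been" (length 4)
One optimal edit sequence (insert/delete/substitute each cost 1):
  1. keep 'b'
  2. keep 'e'
  3. substitute 'l' -> 'e'  (+1)
  4. substitute 'l' -> 'n'  (+1)
Total edit operations: 2
Edit distance = 2


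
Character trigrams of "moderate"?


Word: "moderate" (length 8)
Number of trigrams = 8 - 3 + 1 = 6
  Position 0: "mod"
  Position 1: "ode"
  Position 2: "der"
  Position 3: "era"
  Position 4: "rat"
  Position 5: "ate"
Trigrams = "mod", "ode", "der", "era", "rat", "ate"


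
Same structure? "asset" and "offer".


Pattern of "asset": [0, 1, 1, 2, 3]
Pattern of "offer": [0, 1, 1, 2, 3]
Patterns match
Same pattern = Yes


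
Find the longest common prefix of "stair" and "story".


Word 1: "stair"
Word 2: "story"
Comparing from start:
  Pos 0: 's' == 's'
  Pos 1: 't' == 't'
  Pos 2: 'a' != 'o' (stop)
LCP = "st" (length 2)


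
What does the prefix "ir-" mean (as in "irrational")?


Prefix: ir-
As in: irrational -> ir- + rational
Meaning = not


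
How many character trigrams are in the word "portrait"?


Word: "portrait" (length 8)
Number of 3-grams = length - 3 + 1 = 8 - 3 + 1
= 6


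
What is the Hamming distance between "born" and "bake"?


Comparing character by character (same length = 4):
  Pos 0: 'b' vs 'b' =
  Pos 1: 'o' vs 'a' !=
  Pos 2: 'r' vs 'k' !=
  Pos 3: 'n' vs 'e' !=
Hamming distance = 3


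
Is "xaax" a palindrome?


Word: "xaax"
Reversed: "xaax"
Forward == Backward? xaax == xaax
Palindrome = Yes


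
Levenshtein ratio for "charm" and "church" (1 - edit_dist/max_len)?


Word 1: "charm" (length 5)
Word 2: "church" (length 6)
One optimal edit sequence:
  1. keep 'c'
  2. keep 'h'
  3. substitute 'a' -> 'u'  (+1)
  4. keep 'r'
  5. insert 'c'  (+1)
  6. substitute 'm' -> 'h'  (+1)
Edit distance = 3
Max length = max(5, 6) = 6
Similarity = 1 - 3/6
= 0.5000


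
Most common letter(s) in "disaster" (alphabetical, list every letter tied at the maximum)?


Word: "disaster"
Letter counts:
  'a': 1
  'd': 1
  'e': 1
  'i': 1
  'r': 1
  's': 2
  't': 1
Maximum count = 2
Most frequent = 's' (2 times each)


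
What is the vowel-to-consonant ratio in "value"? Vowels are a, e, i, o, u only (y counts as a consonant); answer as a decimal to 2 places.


Word: "value"
Vowels (a,e,i,o,u): 3
Consonants: 2
Ratio = 3/2
= 1.50


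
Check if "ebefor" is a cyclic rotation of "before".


Word: "before", Candidate: "ebefor"
Method: check if candidate is substring of word+word
"beforebefore" contains "ebefor"? Yes
Is rotation = Yes


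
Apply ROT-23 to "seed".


Word: "seed"
Shift: 23
Each letter → (letter + shift) mod 26:
  's' (18) + 23 = 15 → 'p'
  'e' (4) + 23 = 1 → 'b'
  'e' (4) + 23 = 1 → 'b'
  'd' (3) + 23 = 0 → 'a'
Result = "pbba"


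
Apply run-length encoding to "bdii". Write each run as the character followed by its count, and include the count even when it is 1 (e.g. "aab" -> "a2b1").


String: "bdii"
Scanning for consecutive runs:
  'b' x 1
  'd' x 1
  'i' x 2
RLE = "b1d1i2"


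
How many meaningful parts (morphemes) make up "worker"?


Word: "worker"
Morphemes: work + -er
Each morpheme carries meaning
= 2 morphemes


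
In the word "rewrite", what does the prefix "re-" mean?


Prefix: re-
As in: rewrite -> re- + write
Meaning = again


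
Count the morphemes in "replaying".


Word: "replaying"
Morphemes: re- | play | -ing
Each morpheme carries meaning
= 3 morphemes


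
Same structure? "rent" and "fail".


Pattern of "rent": [0, 1, 2, 3]
Pattern of "fail": [0, 1, 2, 3]
Patterns match
Same pattern = Yes


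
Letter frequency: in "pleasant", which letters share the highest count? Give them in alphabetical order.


Word: "pleasant"
Letter counts:
  'a': 2
  'e': 1
  'l': 1
  'n': 1
  'p': 1
  's': 1
  't': 1
Maximum count = 2
Most frequent = 'a' (2 times each)


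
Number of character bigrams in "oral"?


Word: "oral" (length 4)
Number of 2-grams = length - 2 + 1 = 4 - 2 + 1
= 3


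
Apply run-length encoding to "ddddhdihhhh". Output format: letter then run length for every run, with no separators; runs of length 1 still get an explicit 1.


String: "ddddhdihhhh"
Scanning for consecutive runs:
  'd' x 4
  'h' x 1
  'd' x 1
  'i' x 1
  'h' x 4
RLE = "d4h1d1i1h4"


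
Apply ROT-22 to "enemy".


Word: "enemy"
Shift: 22
Each letter → (letter + shift) mod 26:
  'e' (4) + 22 = 0 → 'a'
  'n' (13) + 22 = 9 → 'j'
  'e' (4) + 22 = 0 → 'a'
  'm' (12) + 22 = 8 → 'i'
  'y' (24) + 22 = 20 → 'u'
Result = "ajaiu"


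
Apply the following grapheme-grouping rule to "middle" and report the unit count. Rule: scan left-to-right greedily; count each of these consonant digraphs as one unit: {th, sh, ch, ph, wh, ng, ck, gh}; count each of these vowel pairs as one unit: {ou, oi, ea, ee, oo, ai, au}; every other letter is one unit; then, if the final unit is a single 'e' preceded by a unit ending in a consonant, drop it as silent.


Word: "middle" (6 letters)
Left-to-right scan:
  (1) 'm' (letter)
  (2) 'i' (letter)
  (3) 'd' (letter)
  (4) 'd' (letter)
  (5) 'l' (letter)
  (6) 'e' (letter)
Units from scan: 6
Final unit is 'e' after a consonant -> drop as silent (-1)
Sound units = 5 units


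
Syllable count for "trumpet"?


Word: "trumpet"
Syllable breakdown: trum-pet
Counting: 2 parts
= 2 syllables


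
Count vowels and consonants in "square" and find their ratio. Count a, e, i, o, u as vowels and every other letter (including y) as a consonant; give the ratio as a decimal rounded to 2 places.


Word: "square"
Vowels (a,e,i,o,u): 3
Consonants: 3
Ratio = 3/3
= 1.00


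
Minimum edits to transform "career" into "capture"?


Word 1: "career" (length 6)
Word 2: "capture" (length 7)
One optimal edit sequence (insert/delete/substitute each cost 1):
  1. keep 'c'
  2. keep 'a'
  3. substitute 'r' -> 'p'  (+1)
  4. substitute 'e' -> 't'  (+1)
  5. substitute 'e' -> 'u'  (+1)
  6. keep 'r'
  7. insert 'e'  (+1)
Total edit operations: 4
Edit distance = 4


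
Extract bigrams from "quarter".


Word: "quarter" (length 7)
Number of bigrams = 7 - 2 + 1 = 6
  Position 0: "qu"
  Position 1: "ua"
  Position 2: "ar"
  Position 3: "rt"
  Position 4: "te"
  Position 5: "er"
Bigrams = "qu", "ua", "ar", "rt", "te", "er"


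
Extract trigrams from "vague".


Word: "vague" (length 5)
Number of trigrams = 5 - 3 + 1 = 3
  Position 0: "vag"
  Position 1: "agu"
  Position 2: "gue"
Trigrams = "vag", "agu", "gue"


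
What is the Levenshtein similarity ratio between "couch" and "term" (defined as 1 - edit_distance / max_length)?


Word 1: "couch" (length 5)
Word 2: "term" (length 4)
One optimal edit sequence:
  1. delete 'c'  (+1)
  2. substitute 'o' -> 't'  (+1)
  3. substitute 'u' -> 'e'  (+1)
  4. substitute 'c' -> 'r'  (+1)
  5. substitute 'h' -> 'm'  (+1)
Edit distance = 5
Max length = max(5, 4) = 5
Similarity = 1 - 5/5
= 0.0000


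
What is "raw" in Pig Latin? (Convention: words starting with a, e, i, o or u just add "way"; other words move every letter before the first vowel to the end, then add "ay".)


Word: "raw"
Starts with consonant(s) → move to end, add 'ay'
Consonant cluster: "r"
Pig Latin = "awray"


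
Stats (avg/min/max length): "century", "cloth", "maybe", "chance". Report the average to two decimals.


Lengths: "century"=7, "cloth"=5, "maybe"=5, "chance"=6
Sum = 23, Count = 4
Average = 23/4 = 5.75
= avg=5.75, min=5, max=7


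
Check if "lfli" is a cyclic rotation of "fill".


Word: "fill", Candidate: "lfli"
Method: check if candidate is substring of word+word
"fillfill" contains "lfli"? No
Is rotation = No
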